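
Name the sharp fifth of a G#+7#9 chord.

D##

G#+7#9 is built on G#; its 5th is an augmented 5th above the root.
A fifth above G uses the letter D, and the augmented 5th above G# is D##.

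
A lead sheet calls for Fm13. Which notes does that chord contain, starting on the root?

F A♭ C E♭ G B♭ D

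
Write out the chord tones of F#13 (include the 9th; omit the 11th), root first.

F#, A#, C#, E, G#, D#

Root F#, quality dominant thirteenth:
- root: F#
- major 3rd: A#
- perfect 5th: C#
- minor 7th: E
- major 9th: G#
- major 13th: D#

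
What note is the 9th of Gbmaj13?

Ab

Root of Gbmaj13 = Gb. The 9th is a major 9th: Gb up a major 9th → Ab.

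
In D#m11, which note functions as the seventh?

Root of D#m11 = D#. The 7th is a minor 7th: D# up a minor 7th → C#.

C#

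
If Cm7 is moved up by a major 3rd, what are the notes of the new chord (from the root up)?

C up a major 3rd → E. New chord: E minor seventh.
Root: E
Minor 3rd (3rd): G
Perfect 5th (5th): B
Minor 7th (7th): D

E – G – B – D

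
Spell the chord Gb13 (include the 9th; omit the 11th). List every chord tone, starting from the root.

Root G♭, quality dominant thirteenth:
- root: G♭
- major 3rd: B♭
- perfect 5th: D♭
- minor 7th: F♭
- major 9th: A♭
- major 13th: E♭

G♭ B♭ D♭ F♭ A♭ E♭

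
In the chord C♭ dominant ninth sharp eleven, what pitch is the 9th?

C♭ dominant ninth sharp eleven is built on C-flat; its 9th is a major 9th above the root.
A second above C uses the letter D, and the major 9th above C-flat is D-flat.

D-flat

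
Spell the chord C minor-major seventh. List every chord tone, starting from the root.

C, E-flat, G, B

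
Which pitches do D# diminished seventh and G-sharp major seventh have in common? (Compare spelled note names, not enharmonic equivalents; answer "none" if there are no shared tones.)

D#

D# diminished seventh: D# F# A C
G-sharp major seventh: G# B# D# F##
Common to both → D#.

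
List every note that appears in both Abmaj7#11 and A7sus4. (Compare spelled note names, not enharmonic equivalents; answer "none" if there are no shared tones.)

Abmaj7#11: Ab C Eb G D
A7sus4: A D E G
Common to both → G, D.

G, D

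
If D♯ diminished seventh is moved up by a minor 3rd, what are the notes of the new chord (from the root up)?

F# A C Eb

Transposed root: D# → F# (minor 3rd up). So we spell F# diminished seventh:
- root: F#
- minor 3rd: A
- diminished 5th: C
- diminished 7th: Eb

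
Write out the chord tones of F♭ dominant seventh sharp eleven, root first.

F♭ dominant seventh sharp eleven: dominant seventh sharp eleven on Fb.
- root: Fb
- major 3rd: Ab
- perfect 5th: Cb
- minor 7th: Ebb
- augmented 11th: Bb

Fb – Ab – Cb – Ebb – Bb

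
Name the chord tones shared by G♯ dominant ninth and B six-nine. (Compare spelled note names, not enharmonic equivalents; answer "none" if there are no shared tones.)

G-sharp  D-sharp  F-sharp

G♯ dominant ninth: G-sharp B-sharp D-sharp F-sharp A-sharp
B six-nine: B D-sharp F-sharp G-sharp C-sharp
Common to both → G-sharp, D-sharp, F-sharp.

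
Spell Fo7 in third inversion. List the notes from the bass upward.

E𝄫, F, A♭, C♭

Fo7 = F–A♭–C♭–E𝄫; third inversion → seventh (E𝄫) lowest.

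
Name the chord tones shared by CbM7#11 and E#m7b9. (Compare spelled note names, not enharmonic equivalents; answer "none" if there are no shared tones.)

none

CbM7#11 = Cb, Eb, Gb, Bb, F.
E#m7b9 = E#, G#, B#, D#, F#.
Shared: none.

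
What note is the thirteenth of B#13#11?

Root of B#13#11 = B#. The 13th is a major 13th: B# up a major 13th → G##.

G##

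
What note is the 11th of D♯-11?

Root of D♯-11 = D#. The 11th is a perfect 11th: D# up a perfect 11th → G#.

G#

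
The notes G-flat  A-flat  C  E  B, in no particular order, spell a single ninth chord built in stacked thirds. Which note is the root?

Arranged so that each adjacent pair is a third by letter name: A-flat – C – E – G-flat – B.
The bottom of that stack, A-flat, is the root (this is A-flat dominant seventh sharp nine sharp five).

A-flat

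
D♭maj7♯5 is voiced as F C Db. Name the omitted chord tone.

D♭maj7♯5 = Db, F, A, C. The voicing lacks the 5th (augmented 5th), A.

A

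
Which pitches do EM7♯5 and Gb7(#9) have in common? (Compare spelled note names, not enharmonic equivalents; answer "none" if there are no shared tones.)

none

EM7♯5: E G# B# D#
Gb7(#9): Gb Bb Db Fb A
Common to both → none.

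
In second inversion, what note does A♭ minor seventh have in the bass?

A♭ minor seventh = Ab–Cb–Eb–Gb. Second inversion → fifth in the bass = Eb.

Eb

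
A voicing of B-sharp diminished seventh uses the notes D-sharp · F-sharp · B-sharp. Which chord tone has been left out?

The full B-sharp diminished seventh chord is B-sharp, D-sharp, F-sharp, A.
Comparing with the voicing, the diminished 7th (7th) — A — is absent.

A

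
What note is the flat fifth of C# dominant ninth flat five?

C# dominant ninth flat five is built on C♯; its 5th is a diminished 5th above the root.
A fifth above C uses the letter G, and the diminished 5th above C♯ is G.

G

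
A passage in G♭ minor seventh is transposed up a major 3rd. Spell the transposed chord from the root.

Bb, Db, F, Ab

Transposed root: Gb → Bb (major 3rd up). So we spell Bb minor seventh:
Bb — root
Db — minor 3rd
F — perfect 5th
Ab — minor 7th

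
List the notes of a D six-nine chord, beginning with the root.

D, F#, A, B, E

D six-nine is a six-nine built on D.
D — root
F# — major 3rd
A — perfect 5th
B — major 6th
E — major 9th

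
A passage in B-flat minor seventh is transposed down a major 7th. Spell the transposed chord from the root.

Transposed root: B-flat → C-flat (major 7th down). So we spell C-flat minor seventh:
- root: C-flat
- minor 3rd: E-double-flat
- perfect 5th: G-flat
- minor 7th: B-double-flat

C-flat – E-double-flat – G-flat – B-double-flat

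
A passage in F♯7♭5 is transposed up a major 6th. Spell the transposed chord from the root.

A major 6th up from F# is D#, so the new chord is D# dominant seventh flat five.
Root: D#
Major 3rd (3rd): F##
Diminished 5th (5th): A
Minor 7th (7th): C#

D#, F##, A, C#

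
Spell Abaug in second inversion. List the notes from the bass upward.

Abaug = Ab–C–E; second inversion → fifth (E) lowest.

E – Ab – C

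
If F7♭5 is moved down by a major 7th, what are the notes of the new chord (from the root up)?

A major 7th down from F is Gb, so the new chord is Gb dominant seventh flat five.
Root: Gb
Major 3rd (3rd): Bb
Diminished 5th (5th): Dbb
Minor 7th (7th): Fb

Gb – Bb – Dbb – Fb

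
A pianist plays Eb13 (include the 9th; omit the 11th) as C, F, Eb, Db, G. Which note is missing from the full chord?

Bb

The full Eb13 chord is Eb, G, Bb, Db, F, C.
Comparing with the voicing, the perfect 5th (5th) — Bb — is absent.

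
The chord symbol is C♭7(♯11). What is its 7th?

Root of C♭7(♯11) = Cb. The 7th is a minor 7th: Cb up a minor 7th → Bbb.

Bbb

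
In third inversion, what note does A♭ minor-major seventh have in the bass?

G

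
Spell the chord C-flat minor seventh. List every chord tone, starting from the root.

C-flat minor seventh: minor seventh on C-flat.
Root: C-flat
Minor 3rd (3rd): E-double-flat
Perfect 5th (5th): G-flat
Minor 7th (7th): B-double-flat

C-flat, E-double-flat, G-flat, B-double-flat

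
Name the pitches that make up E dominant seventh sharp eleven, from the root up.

E dominant seventh sharp eleven: dominant seventh sharp eleven on E.
E — root
G♯ — major 3rd
B — perfect 5th
D — minor 7th
A♯ — augmented 11th

E G♯ B D A♯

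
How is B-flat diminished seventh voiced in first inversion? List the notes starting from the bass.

D♭, F♭, A𝄫, B♭

In root position, B-flat diminished seventh is B♭–D♭–F♭–A𝄫.
First inversion puts the third (D♭) in the bass.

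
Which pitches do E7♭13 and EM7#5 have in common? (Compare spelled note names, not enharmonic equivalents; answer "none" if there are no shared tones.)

E – G#

E7♭13: E G# B D C
EM7#5: E G# B# D#
Common to both → E, G#.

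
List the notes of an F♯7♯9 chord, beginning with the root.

F♯7♯9 is a dominant seventh sharp nine built on F♯.
Root: F♯
Major 3rd (3rd): A♯
Perfect 5th (5th): C♯
Minor 7th (7th): E
Augmented 9th (9th): G𝄪

F♯, A♯, C♯, E, G𝄪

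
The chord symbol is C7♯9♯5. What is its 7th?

Bb

Root of C7♯9♯5 = C. The 7th is a minor 7th: C up a minor 7th → Bb.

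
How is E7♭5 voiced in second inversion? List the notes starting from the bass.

In root position, E7♭5 is E–G#–Bb–D.
Second inversion puts the fifth (Bb) in the bass.

Bb  D  E  G#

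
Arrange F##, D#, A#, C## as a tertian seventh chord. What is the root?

D#

Arranged so that each adjacent pair is a third by letter name: D# – F## – A# – C##.
The bottom of that stack, D#, is the root (this is D# major seventh).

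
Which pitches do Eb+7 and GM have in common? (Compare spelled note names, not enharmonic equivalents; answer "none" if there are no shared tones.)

G – B

Eb+7: Eb G B Db
GM: G B D
Common to both → G, B.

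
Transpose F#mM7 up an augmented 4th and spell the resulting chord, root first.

B# – D# – F## – A##

Transposed root: F# → B# (augmented 4th up). So we spell B# minor-major seventh:
- root: B#
- minor 3rd: D#
- perfect 5th: F##
- major 7th: A##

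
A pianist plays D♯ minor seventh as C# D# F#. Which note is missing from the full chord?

D♯ minor seventh = D#, F#, A#, C#. The voicing lacks the 5th (perfect 5th), A#.

A#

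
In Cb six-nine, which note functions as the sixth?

Cb six-nine is built on Cb; its 6th is a major 6th above the root.
A sixth above C uses the letter A, and the major 6th above Cb is Ab.

Ab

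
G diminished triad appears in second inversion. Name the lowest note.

D-flat

G diminished triad = G–B-flat–D-flat. Second inversion → fifth in the bass = D-flat.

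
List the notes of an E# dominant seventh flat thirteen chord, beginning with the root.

E# dominant seventh flat thirteen is a dominant seventh flat thirteen built on E#.
Root: E#
Major 3rd (3rd): G##
Perfect 5th (5th): B#
Minor 7th (7th): D#
Minor 13th (13th): C#

E# – G## – B# – D# – C#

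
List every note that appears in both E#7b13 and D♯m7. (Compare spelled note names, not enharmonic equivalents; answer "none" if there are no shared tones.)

E#7b13: E# G## B# D# C#
D♯m7: D# F# A# C#
Common to both → D#, C#.

D# C#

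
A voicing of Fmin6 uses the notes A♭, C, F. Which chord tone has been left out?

The full Fmin6 chord is F, A♭, C, D.
Comparing with the voicing, the major 6th (6th) — D — is absent.

D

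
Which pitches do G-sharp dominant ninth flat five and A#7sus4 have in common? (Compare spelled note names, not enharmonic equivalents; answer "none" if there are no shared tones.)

G-sharp dominant ninth flat five = G#, B#, D, F#, A#.
A#7sus4 = A#, D#, E#, G#.
Shared: G#, A#.

G#, A#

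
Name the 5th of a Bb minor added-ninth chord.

Bb minor added-ninth is built on B-flat; its 5th is a perfect 5th above the root.
A fifth above B uses the letter F, and the perfect 5th above B-flat is F.

F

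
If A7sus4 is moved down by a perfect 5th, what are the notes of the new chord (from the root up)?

A perfect 5th down from A is D, so the new chord is D dominant seventh suspended fourth.
D — root
G — perfect 4th
A — perfect 5th
C — minor 7th

D G A C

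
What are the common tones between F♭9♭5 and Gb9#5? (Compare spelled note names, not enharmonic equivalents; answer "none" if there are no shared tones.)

Fb, Ab, Gb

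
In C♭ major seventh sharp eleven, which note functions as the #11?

F

Root of C♭ major seventh sharp eleven = Cb. The 11th is an augmented 11th: Cb up an augmented 11th → F.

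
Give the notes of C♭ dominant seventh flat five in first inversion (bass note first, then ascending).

Eb, Gbb, Bbb, Cb

In root position, C♭ dominant seventh flat five is Cb–Eb–Gbb–Bbb.
First inversion puts the third (Eb) in the bass.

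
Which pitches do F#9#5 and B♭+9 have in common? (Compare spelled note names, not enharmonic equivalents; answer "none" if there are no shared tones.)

F♯

F#9#5 = F♯, A♯, C𝄪, E, G♯.
B♭+9 = B♭, D, F♯, A♭, C.
Shared: F♯.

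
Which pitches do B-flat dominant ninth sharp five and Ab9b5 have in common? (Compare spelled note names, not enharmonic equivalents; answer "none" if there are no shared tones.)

B-flat dominant ninth sharp five: Bb D F# Ab C
Ab9b5: Ab C Ebb Gb Bb
Common to both → Bb, Ab, C.

Bb  Ab  C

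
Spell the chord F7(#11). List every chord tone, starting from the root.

Root F, quality dominant seventh sharp eleven:
F — root
A — major 3rd
C — perfect 5th
Eb — minor 7th
B — augmented 11th

F, A, C, Eb, B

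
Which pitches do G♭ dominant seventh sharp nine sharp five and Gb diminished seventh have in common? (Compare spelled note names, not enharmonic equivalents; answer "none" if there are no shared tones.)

Gb

G♭ dominant seventh sharp nine sharp five: Gb Bb D Fb A
Gb diminished seventh: Gb Bbb Dbb Fbb
Common to both → Gb.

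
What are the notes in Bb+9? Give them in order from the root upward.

Bb+9: dominant ninth sharp five on Bb.
Bb — root
D — major 3rd
F# — augmented 5th
Ab — minor 7th
C — major 9th

Bb, D, F#, Ab, C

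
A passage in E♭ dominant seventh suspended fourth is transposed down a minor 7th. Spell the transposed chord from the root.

F  B♭  C  E♭

E♭ down a minor 7th → F. New chord: F dominant seventh suspended fourth.
root → F
4th (perfect 4th) → B♭
5th (perfect 5th) → C
7th (minor 7th) → E♭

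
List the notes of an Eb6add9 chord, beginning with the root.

Eb G Bb C F

Eb6add9: six-nine on Eb.
- root: Eb
- major 3rd: G
- perfect 5th: Bb
- major 6th: C
- major 9th: F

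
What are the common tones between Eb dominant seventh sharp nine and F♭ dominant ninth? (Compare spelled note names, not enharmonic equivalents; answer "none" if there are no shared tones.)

Eb dominant seventh sharp nine = E-flat, G, B-flat, D-flat, F-sharp.
F♭ dominant ninth = F-flat, A-flat, C-flat, E-double-flat, G-flat.
Shared: none.

none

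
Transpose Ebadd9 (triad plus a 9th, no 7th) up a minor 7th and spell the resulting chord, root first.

Db F Ab Eb

Eb up a minor 7th → Db. New chord: Db added-ninth.
root → Db
3rd (major 3rd) → F
5th (perfect 5th) → Ab
9th (major 9th) → Eb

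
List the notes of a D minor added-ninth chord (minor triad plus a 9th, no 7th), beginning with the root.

Root D, quality minor added-ninth:
- root: D
- minor 3rd: F
- perfect 5th: A
- major 9th: E

D, F, A, E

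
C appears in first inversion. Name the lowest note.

E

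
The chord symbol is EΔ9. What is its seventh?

D#

Root of EΔ9 = E. The 7th is a major 7th: E up a major 7th → D#.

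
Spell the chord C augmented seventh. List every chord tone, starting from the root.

C E G# Bb

Root C, quality augmented seventh:
Root: C
Major 3rd (3rd): E
Augmented 5th (5th): G#
Minor 7th (7th): Bb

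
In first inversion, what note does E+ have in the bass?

G#

E+ in root position is E–G#–B#.
First inversion places the third in the bass, which is G#.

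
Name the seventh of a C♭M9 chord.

C♭M9 is built on C♭; its 7th is a major 7th above the root.
A seventh above C uses the letter B, and the major 7th above C♭ is B♭.

B♭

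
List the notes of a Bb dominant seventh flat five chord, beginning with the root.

Bb  D  Fb  Ab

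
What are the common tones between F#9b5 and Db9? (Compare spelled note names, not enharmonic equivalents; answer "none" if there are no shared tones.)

F#9b5: F# A# C E G#
Db9: Db F Ab Cb Eb
Common to both → none.

none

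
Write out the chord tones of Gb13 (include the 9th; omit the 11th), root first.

Gb13 is a dominant thirteenth built on G♭.
root → G♭
3rd (major 3rd) → B♭
5th (perfect 5th) → D♭
7th (minor 7th) → F♭
9th (major 9th) → A♭
13th (major 13th) → E♭

G♭ B♭ D♭ F♭ A♭ E♭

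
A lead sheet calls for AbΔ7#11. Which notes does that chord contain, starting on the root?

Ab  C  Eb  G  D

AbΔ7#11 is a major seventh sharp eleven built on Ab.
Ab — root
C — major 3rd
Eb — perfect 5th
G — major 7th
D — augmented 11th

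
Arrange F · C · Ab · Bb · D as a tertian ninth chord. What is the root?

Stacking in thirds gives Bb – D – F – Ab – C, so Bb is the root — Bb dominant ninth.

Bb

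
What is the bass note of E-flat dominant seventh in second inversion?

B♭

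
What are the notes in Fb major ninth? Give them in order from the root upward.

F-flat – A-flat – C-flat – E-flat – G-flat

Fb major ninth: major ninth on F-flat.
root → F-flat
3rd (major 3rd) → A-flat
5th (perfect 5th) → C-flat
7th (major 7th) → E-flat
9th (major 9th) → G-flat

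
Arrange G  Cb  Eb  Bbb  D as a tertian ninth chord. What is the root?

Stacking in thirds gives Cb – Eb – G – Bbb – D, so Cb is the root — Cb dominant seventh sharp nine sharp five.

Cb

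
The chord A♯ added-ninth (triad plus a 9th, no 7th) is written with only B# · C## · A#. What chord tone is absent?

The full A♯ added-ninth chord is A#, C##, E#, B#.
Comparing with the voicing, the perfect 5th (5th) — E# — is absent.

E#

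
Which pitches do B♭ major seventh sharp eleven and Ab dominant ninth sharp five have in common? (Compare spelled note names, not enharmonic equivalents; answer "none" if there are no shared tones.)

B-flat E

B♭ major seventh sharp eleven = B-flat, D, F, A, E.
Ab dominant ninth sharp five = A-flat, C, E, G-flat, B-flat.
Shared: B-flat, E.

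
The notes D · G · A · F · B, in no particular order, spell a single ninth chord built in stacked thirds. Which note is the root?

Arranged so that each adjacent pair is a third by letter name: G – B – D – F – A.
The bottom of that stack, G, is the root (this is G dominant ninth).

G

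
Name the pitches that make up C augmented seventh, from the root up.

C  E  G♯  B♭

C augmented seventh: augmented seventh on C.
root → C
3rd (major 3rd) → E
5th (augmented 5th) → G♯
7th (minor 7th) → B♭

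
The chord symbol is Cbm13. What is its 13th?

Ab

Cbm13 is built on Cb; its 13th is a major 13th above the root.
A sixth above C uses the letter A, and the major 13th above Cb is Ab.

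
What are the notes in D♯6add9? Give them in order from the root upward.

D# F## A# B# E#

D♯6add9: six-nine on D#.
root → D#
3rd (major 3rd) → F##
5th (perfect 5th) → A#
6th (major 6th) → B#
9th (major 9th) → E#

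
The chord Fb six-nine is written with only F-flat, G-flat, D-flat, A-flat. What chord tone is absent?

C-flat

The full Fb six-nine chord is F-flat, A-flat, C-flat, D-flat, G-flat.
Comparing with the voicing, the perfect 5th (5th) — C-flat — is absent.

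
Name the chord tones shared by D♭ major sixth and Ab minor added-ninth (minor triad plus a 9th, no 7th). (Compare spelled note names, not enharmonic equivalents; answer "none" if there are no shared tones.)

A-flat – B-flat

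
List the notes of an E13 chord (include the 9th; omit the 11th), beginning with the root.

E G# B D F# C#

E13 is a dominant thirteenth built on E.
root → E
3rd (major 3rd) → G#
5th (perfect 5th) → B
7th (minor 7th) → D
9th (major 9th) → F#
13th (major 13th) → C#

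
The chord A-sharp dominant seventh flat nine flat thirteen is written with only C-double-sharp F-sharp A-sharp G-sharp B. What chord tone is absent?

E-sharp

The full A-sharp dominant seventh flat nine flat thirteen chord is A-sharp, C-double-sharp, E-sharp, G-sharp, B, F-sharp.
Comparing with the voicing, the perfect 5th (5th) — E-sharp — is absent.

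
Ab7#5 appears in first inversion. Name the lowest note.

Ab7#5 in root position is Ab–C–E–Gb.
First inversion places the third in the bass, which is C.

C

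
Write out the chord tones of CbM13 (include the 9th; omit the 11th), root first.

CbM13: major thirteenth on Cb.
Cb — root
Eb — major 3rd
Gb — perfect 5th
Bb — major 7th
Db — major 9th
Ab — major 13th

Cb – Eb – Gb – Bb – Db – Ab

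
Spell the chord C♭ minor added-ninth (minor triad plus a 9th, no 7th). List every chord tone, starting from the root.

C-flat, E-double-flat, G-flat, D-flat

C♭ minor added-ninth is a minor added-ninth built on C-flat.
C-flat — root
E-double-flat — minor 3rd
G-flat — perfect 5th
D-flat — major 9th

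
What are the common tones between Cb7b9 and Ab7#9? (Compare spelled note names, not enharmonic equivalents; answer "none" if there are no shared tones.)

Cb7b9 = Cb, Eb, Gb, Bbb, Dbb.
Ab7#9 = Ab, C, Eb, Gb, B.
Shared: Eb, Gb.

Eb  Gb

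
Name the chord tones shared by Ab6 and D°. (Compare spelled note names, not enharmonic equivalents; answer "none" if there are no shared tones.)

Ab  F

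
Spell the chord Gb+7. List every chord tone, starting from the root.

Root G♭, quality augmented seventh:
root → G♭
3rd (major 3rd) → B♭
5th (augmented 5th) → D
7th (minor 7th) → F♭

G♭ – B♭ – D – F♭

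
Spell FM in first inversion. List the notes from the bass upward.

In root position, FM is F–A–C.
First inversion puts the third (A) in the bass.

A  C  F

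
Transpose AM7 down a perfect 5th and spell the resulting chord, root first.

A perfect 5th down from A is D, so the new chord is D major seventh.
root → D
3rd (major 3rd) → F♯
5th (perfect 5th) → A
7th (major 7th) → C♯

D F♯ A C♯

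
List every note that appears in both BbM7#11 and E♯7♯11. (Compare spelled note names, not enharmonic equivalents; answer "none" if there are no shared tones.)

none

BbM7#11 = Bb, D, F, A, E.
E♯7♯11 = E#, G##, B#, D#, A##.
Shared: none.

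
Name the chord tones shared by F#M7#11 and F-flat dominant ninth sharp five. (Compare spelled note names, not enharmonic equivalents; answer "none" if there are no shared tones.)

F#M7#11 = F#, A#, C#, E#, B#.
F-flat dominant ninth sharp five = Fb, Ab, C, Ebb, Gb.
Shared: none.

none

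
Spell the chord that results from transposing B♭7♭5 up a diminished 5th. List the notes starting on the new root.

Fb, Ab, Cbb, Ebb

Bb up a diminished 5th → Fb. New chord: Fb dominant seventh flat five.
Fb — root
Ab — major 3rd
Cbb — diminished 5th
Ebb — minor 7th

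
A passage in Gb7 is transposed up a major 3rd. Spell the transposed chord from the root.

B♭ – D – F – A♭

Transposed root: G♭ → B♭ (major 3rd up). So we spell B♭ dominant seventh:
- root: B♭
- major 3rd: D
- perfect 5th: F
- minor 7th: A♭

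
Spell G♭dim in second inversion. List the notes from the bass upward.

Dbb, Gb, Bbb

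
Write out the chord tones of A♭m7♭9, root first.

Root Ab, quality minor seventh flat nine:
- root: Ab
- minor 3rd: Cb
- perfect 5th: Eb
- minor 7th: Gb
- minor 9th: Bbb

Ab, Cb, Eb, Gb, Bbb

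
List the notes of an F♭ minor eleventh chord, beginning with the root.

Root Fb, quality minor eleventh:
Root: Fb
Minor 3rd (3rd): Abb
Perfect 5th (5th): Cb
Minor 7th (7th): Ebb
Major 9th (9th): Gb
Perfect 11th (11th): Bbb

Fb Abb Cb Ebb Gb Bbb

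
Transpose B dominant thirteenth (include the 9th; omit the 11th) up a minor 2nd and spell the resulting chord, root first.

C  E  G  B-flat  D  A

B up a minor 2nd → C. New chord: C dominant thirteenth.
Root: C
Major 3rd (3rd): E
Perfect 5th (5th): G
Minor 7th (7th): B-flat
Major 9th (9th): D
Major 13th (13th): A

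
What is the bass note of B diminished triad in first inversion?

B diminished triad = B–D–F. First inversion → third in the bass = D.

D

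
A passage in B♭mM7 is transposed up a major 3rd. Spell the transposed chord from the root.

A major 3rd up from Bb is D, so the new chord is D minor-major seventh.
root → D
3rd (minor 3rd) → F
5th (perfect 5th) → A
7th (major 7th) → C#

D  F  A  C#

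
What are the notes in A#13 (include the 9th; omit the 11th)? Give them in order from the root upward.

A# C## E# G# B# F##

Root A#, quality dominant thirteenth:
- root: A#
- major 3rd: C##
- perfect 5th: E#
- minor 7th: G#
- major 9th: B#
- major 13th: F##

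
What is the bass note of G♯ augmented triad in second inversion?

G♯ augmented triad = G-sharp–B-sharp–D-double-sharp. Second inversion → fifth in the bass = D-double-sharp.

D-double-sharp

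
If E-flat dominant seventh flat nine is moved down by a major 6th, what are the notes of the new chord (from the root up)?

G-flat  B-flat  D-flat  F-flat  A-double-flat

E-flat down a major 6th → G-flat. New chord: G-flat dominant seventh flat nine.
Root: G-flat
Major 3rd (3rd): B-flat
Perfect 5th (5th): D-flat
Minor 7th (7th): F-flat
Minor 9th (9th): A-double-flat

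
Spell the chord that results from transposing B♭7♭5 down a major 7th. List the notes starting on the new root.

Bb down a major 7th → Cb. New chord: Cb dominant seventh flat five.
root → Cb
3rd (major 3rd) → Eb
5th (diminished 5th) → Gbb
7th (minor 7th) → Bbb

Cb, Eb, Gbb, Bbb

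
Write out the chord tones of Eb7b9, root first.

Eb7b9 is a dominant seventh flat nine built on Eb.
Root: Eb
Major 3rd (3rd): G
Perfect 5th (5th): Bb
Minor 7th (7th): Db
Minor 9th (9th): Fb

Eb, G, Bb, Db, Fb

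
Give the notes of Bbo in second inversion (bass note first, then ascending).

F♭ B♭ D♭

Bbo = B♭–D♭–F♭; second inversion → fifth (F♭) lowest.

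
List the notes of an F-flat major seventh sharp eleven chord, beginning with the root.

F-flat major seventh sharp eleven is a major seventh sharp eleven built on F-flat.
Root: F-flat
Major 3rd (3rd): A-flat
Perfect 5th (5th): C-flat
Major 7th (7th): E-flat
Augmented 11th (11th): B-flat

F-flat – A-flat – C-flat – E-flat – B-flat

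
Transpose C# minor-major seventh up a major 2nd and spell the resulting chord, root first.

D-sharp, F-sharp, A-sharp, C-double-sharp

C-sharp up a major 2nd → D-sharp. New chord: D-sharp minor-major seventh.
- root: D-sharp
- minor 3rd: F-sharp
- perfect 5th: A-sharp
- major 7th: C-double-sharp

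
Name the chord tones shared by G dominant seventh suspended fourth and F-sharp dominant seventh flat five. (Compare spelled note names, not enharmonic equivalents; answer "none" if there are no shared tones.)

C

G dominant seventh suspended fourth = G, C, D, F.
F-sharp dominant seventh flat five = F-sharp, A-sharp, C, E.
Shared: C.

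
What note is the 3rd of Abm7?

Root of Abm7 = Ab. The 3rd is a minor 3rd: Ab up a minor 3rd → Cb.

Cb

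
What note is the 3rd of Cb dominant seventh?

E-flat

Cb dominant seventh is built on C-flat; its 3rd is a major 3rd above the root.
A third above C uses the letter E, and the major 3rd above C-flat is E-flat.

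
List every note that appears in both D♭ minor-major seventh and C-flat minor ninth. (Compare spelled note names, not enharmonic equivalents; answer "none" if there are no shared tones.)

D-flat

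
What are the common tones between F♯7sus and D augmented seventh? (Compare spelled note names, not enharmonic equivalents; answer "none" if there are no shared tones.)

F♯7sus = F#, B, C#, E.
D augmented seventh = D, F#, A#, C.
Shared: F#.

F#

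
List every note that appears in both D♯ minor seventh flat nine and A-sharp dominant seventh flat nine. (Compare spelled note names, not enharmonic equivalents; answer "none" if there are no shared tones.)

D♯ minor seventh flat nine: D# F# A# C# E
A-sharp dominant seventh flat nine: A# C## E# G# B
Common to both → A#.

A#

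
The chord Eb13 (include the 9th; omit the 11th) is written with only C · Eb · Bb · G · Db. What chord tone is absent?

The full Eb13 chord is Eb, G, Bb, Db, F, C.
Comparing with the voicing, the major 9th (9th) — F — is absent.

F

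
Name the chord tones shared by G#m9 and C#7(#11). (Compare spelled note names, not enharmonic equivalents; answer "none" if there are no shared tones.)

G#m9 = G#, B, D#, F#, A#.
C#7(#11) = C#, E#, G#, B, F##.
Shared: G#, B.

G# B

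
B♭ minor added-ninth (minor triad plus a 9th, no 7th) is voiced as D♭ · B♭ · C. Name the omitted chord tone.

F

B♭ minor added-ninth = B♭, D♭, F, C. The voicing lacks the 5th (perfect 5th), F.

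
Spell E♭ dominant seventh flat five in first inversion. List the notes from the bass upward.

In root position, E♭ dominant seventh flat five is E-flat–G–B-double-flat–D-flat.
First inversion puts the third (G) in the bass.

G  B-double-flat  D-flat  E-flat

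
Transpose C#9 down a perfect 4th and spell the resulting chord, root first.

G♯ – B♯ – D♯ – F♯ – A♯

C♯ down a perfect 4th → G♯. New chord: G♯ dominant ninth.
G♯ — root
B♯ — major 3rd
D♯ — perfect 5th
F♯ — minor 7th
A♯ — major 9th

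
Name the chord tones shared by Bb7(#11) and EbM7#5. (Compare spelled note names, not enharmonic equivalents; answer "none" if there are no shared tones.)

Bb7(#11): Bb D F Ab E
EbM7#5: Eb G B D
Common to both → D.

D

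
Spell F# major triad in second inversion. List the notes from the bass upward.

C♯, F♯, A♯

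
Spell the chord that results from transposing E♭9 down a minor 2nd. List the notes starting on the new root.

Eb down a minor 2nd → D. New chord: D dominant ninth.
D — root
F# — major 3rd
A — perfect 5th
C — minor 7th
E — major 9th

D, F#, A, C, E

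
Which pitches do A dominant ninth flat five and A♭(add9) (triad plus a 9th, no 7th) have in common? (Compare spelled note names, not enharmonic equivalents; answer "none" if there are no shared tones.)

Eb

A dominant ninth flat five = A, C#, Eb, G, B.
A♭(add9) = Ab, C, Eb, Bb.
Shared: Eb.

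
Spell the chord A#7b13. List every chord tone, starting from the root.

A#, C##, E#, G#, F#

A#7b13 is a dominant seventh flat thirteen built on A#.
root → A#
3rd (major 3rd) → C##
5th (perfect 5th) → E#
7th (minor 7th) → G#
13th (minor 13th) → F#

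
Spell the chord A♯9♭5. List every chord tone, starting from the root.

A♯, C𝄪, E, G♯, B♯

Root A♯, quality dominant ninth flat five:
root → A♯
3rd (major 3rd) → C𝄪
5th (diminished 5th) → E
7th (minor 7th) → G♯
9th (major 9th) → B♯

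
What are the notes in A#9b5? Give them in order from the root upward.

Root A#, quality dominant ninth flat five:
- root: A#
- major 3rd: C##
- diminished 5th: E
- minor 7th: G#
- major 9th: B#

A# C## E G# B#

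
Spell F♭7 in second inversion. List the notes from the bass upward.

C♭, E𝄫, F♭, A♭

In root position, F♭7 is F♭–A♭–C♭–E𝄫.
Second inversion puts the fifth (C♭) in the bass.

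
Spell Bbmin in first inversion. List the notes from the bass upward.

D♭ – F – B♭

In root position, Bbmin is B♭–D♭–F.
First inversion puts the third (D♭) in the bass.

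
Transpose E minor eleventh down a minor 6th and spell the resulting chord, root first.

A minor 6th down from E is G-sharp, so the new chord is G-sharp minor eleventh.
Root: G-sharp
Minor 3rd (3rd): B
Perfect 5th (5th): D-sharp
Minor 7th (7th): F-sharp
Major 9th (9th): A-sharp
Perfect 11th (11th): C-sharp

G-sharp  B  D-sharp  F-sharp  A-sharp  C-sharp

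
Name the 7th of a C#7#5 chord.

B

C#7#5 is built on C#; its 7th is a minor 7th above the root.
A seventh above C uses the letter B, and the minor 7th above C# is B.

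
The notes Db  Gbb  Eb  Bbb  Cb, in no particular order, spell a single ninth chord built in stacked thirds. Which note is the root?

Cb

Stacking in thirds gives Cb – Eb – Gbb – Bbb – Db, so Cb is the root — Cb dominant ninth flat five.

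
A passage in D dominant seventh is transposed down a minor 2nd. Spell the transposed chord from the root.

D down a minor 2nd → C-sharp. New chord: C-sharp dominant seventh.
root → C-sharp
3rd (major 3rd) → E-sharp
5th (perfect 5th) → G-sharp
7th (minor 7th) → B

C-sharp, E-sharp, G-sharp, B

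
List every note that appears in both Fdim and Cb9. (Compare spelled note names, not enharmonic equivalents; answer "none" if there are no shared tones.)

Cb

Fdim: F Ab Cb
Cb9: Cb Eb Gb Bbb Db
Common to both → Cb.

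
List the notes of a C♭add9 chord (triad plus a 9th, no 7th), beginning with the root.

Cb, Eb, Gb, Db

C♭add9 is an added-ninth built on Cb.
- root: Cb
- major 3rd: Eb
- perfect 5th: Gb
- major 9th: Db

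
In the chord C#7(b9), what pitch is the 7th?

B

Root of C#7(b9) = C#. The 7th is a minor 7th: C# up a minor 7th → B.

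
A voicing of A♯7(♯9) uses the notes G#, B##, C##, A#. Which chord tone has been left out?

E#

A♯7(♯9) = A#, C##, E#, G#, B##. The voicing lacks the 5th (perfect 5th), E#.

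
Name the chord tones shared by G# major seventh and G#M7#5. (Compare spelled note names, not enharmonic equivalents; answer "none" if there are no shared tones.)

G# major seventh = G#, B#, D#, F##.
G#M7#5 = G#, B#, D##, F##.
Shared: G#, B#, F##.

G#, B#, F##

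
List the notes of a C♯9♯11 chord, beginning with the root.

C#, E#, G#, B, D#, F##

C♯9♯11 is a dominant ninth sharp eleven built on C#.
C# — root
E# — major 3rd
G# — perfect 5th
B — minor 7th
D# — major 9th
F## — augmented 11th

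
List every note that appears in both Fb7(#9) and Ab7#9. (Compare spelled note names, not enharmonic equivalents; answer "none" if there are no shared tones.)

Fb7(#9): F♭ A♭ C♭ E𝄫 G
Ab7#9: A♭ C E♭ G♭ B
Common to both → A♭.

A♭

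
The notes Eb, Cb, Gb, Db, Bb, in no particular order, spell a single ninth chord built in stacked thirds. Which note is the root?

Cb

Stacking in thirds gives Cb – Eb – Gb – Bb – Db, so Cb is the root — Cb major ninth.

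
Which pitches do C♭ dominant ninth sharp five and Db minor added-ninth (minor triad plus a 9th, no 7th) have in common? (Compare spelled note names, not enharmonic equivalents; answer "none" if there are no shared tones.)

C♭ dominant ninth sharp five = C-flat, E-flat, G, B-double-flat, D-flat.
Db minor added-ninth = D-flat, F-flat, A-flat, E-flat.
Shared: E-flat, D-flat.

E-flat  D-flat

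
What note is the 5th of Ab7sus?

Eb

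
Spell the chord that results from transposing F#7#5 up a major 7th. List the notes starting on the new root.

Transposed root: F♯ → E♯ (major 7th up). So we spell E♯ augmented seventh:
- root: E♯
- major 3rd: G𝄪
- augmented 5th: B𝄪
- minor 7th: D♯

E♯  G𝄪  B𝄪  D♯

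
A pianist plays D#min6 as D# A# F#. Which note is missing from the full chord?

B#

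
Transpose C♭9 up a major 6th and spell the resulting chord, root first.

A major 6th up from Cb is Ab, so the new chord is Ab dominant ninth.
root → Ab
3rd (major 3rd) → C
5th (perfect 5th) → Eb
7th (minor 7th) → Gb
9th (major 9th) → Bb

Ab C Eb Gb Bb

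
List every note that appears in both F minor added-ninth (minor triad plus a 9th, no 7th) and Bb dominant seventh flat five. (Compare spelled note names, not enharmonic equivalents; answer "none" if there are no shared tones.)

F minor added-ninth = F, A-flat, C, G.
Bb dominant seventh flat five = B-flat, D, F-flat, A-flat.
Shared: A-flat.

A-flat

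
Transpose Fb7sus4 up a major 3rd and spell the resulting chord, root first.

Transposed root: Fb → Ab (major 3rd up). So we spell Ab dominant seventh suspended fourth:
root → Ab
4th (perfect 4th) → Db
5th (perfect 5th) → Eb
7th (minor 7th) → Gb

Ab, Db, Eb, Gb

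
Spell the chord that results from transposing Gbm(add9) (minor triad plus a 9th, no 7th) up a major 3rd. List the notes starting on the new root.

A major 3rd up from G♭ is B♭, so the new chord is B♭ minor added-ninth.
- root: B♭
- minor 3rd: D♭
- perfect 5th: F
- major 9th: C

B♭ D♭ F C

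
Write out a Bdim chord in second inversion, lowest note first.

F – B – D

Bdim = B–D–F; second inversion → fifth (F) lowest.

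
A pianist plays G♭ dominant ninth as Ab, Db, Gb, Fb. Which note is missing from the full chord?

Bb

G♭ dominant ninth = Gb, Bb, Db, Fb, Ab. The voicing lacks the 3rd (major 3rd), Bb.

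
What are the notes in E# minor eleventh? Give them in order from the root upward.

Root E#, quality minor eleventh:
- root: E#
- minor 3rd: G#
- perfect 5th: B#
- minor 7th: D#
- major 9th: F##
- perfect 11th: A#

E#, G#, B#, D#, F##, A#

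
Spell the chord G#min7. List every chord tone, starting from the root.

G#min7: minor seventh on G♯.
Root: G♯
Minor 3rd (3rd): B
Perfect 5th (5th): D♯
Minor 7th (7th): F♯

G♯, B, D♯, F♯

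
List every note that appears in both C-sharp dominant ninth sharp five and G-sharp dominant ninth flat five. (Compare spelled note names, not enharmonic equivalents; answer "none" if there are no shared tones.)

none

C-sharp dominant ninth sharp five: C# E# G## B D#
G-sharp dominant ninth flat five: G# B# D F# A#
Common to both → none.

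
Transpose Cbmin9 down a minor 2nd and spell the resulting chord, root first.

Bb  Db  F  Ab  C

A minor 2nd down from Cb is Bb, so the new chord is Bb minor ninth.
Root: Bb
Minor 3rd (3rd): Db
Perfect 5th (5th): F
Minor 7th (7th): Ab
Major 9th (9th): C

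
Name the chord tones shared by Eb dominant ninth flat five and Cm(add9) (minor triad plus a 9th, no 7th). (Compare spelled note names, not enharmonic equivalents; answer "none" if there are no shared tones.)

Eb dominant ninth flat five = Eb, G, Bbb, Db, F.
Cm(add9) = C, Eb, G, D.
Shared: Eb, G.

Eb, G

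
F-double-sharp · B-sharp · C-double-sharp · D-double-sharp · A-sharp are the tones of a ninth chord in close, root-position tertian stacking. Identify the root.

B-sharp

Arranged so that each adjacent pair is a third by letter name: B-sharp – D-double-sharp – F-double-sharp – A-sharp – C-double-sharp.
The bottom of that stack, B-sharp, is the root (this is B-sharp dominant ninth).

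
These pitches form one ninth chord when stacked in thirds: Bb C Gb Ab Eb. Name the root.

Ab

Arranged so that each adjacent pair is a third by letter name: Ab – C – Eb – Gb – Bb.
The bottom of that stack, Ab, is the root (this is Ab dominant ninth).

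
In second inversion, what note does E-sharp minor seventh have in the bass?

E-sharp minor seventh in root position is E-sharp–G-sharp–B-sharp–D-sharp.
Second inversion places the fifth in the bass, which is B-sharp.

B-sharp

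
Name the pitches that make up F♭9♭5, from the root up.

Fb  Ab  Cbb  Ebb  Gb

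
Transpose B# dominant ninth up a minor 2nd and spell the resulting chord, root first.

Transposed root: B♯ → C♯ (minor 2nd up). So we spell C♯ dominant ninth:
- root: C♯
- major 3rd: E♯
- perfect 5th: G♯
- minor 7th: B
- major 9th: D♯

C♯, E♯, G♯, B, D♯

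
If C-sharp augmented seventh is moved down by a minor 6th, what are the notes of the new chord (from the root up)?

E-sharp – G-double-sharp – B-double-sharp – D-sharp

A minor 6th down from C-sharp is E-sharp, so the new chord is E-sharp augmented seventh.
root → E-sharp
3rd (major 3rd) → G-double-sharp
5th (augmented 5th) → B-double-sharp
7th (minor 7th) → D-sharp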